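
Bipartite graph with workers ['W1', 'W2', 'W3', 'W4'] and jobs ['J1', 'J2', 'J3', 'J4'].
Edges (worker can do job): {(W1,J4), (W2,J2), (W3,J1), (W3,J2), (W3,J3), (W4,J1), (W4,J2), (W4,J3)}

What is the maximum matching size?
Maximum matching size = 4

Maximum matching: {(W1,J4), (W2,J2), (W3,J1), (W4,J3)}
Size: 4

This assigns 4 workers to 4 distinct jobs.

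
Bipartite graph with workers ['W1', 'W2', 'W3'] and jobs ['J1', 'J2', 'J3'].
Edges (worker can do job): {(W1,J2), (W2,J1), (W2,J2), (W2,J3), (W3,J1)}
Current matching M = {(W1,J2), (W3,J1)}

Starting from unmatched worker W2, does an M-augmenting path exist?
Yes: W2 → J3

An M-augmenting path alternates non-matching / matching edges, starting and ending at unmatched vertices.
Path: W2 → J3
(J3 is unmatched in M, so the path is augmenting.)
Flipping edges along this path would increase |M| from 2 to 3.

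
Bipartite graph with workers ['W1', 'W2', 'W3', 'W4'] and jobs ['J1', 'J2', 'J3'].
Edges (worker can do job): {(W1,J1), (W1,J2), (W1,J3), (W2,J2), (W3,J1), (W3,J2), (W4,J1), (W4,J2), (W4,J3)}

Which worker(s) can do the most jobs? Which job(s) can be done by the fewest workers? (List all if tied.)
Most versatile: W1, W4 (3 jobs); Least covered: J3 (2 workers)

Worker degrees (jobs they can do): W1:3, W2:1, W3:2, W4:3
Job degrees (workers who can do it): J1:3, J2:4, J3:2

Maximum worker degree is 3, achieved by: W1, W4
Minimum job degree is 2, achieved by: J3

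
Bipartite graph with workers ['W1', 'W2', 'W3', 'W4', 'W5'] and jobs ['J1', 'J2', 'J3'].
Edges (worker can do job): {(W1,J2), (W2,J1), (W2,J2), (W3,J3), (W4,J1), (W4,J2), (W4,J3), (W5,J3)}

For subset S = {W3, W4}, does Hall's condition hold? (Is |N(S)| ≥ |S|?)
Yes: |N(S)| = 3, |S| = 2

Subset S = {W3, W4}
Neighbors N(S) = {J1, J2, J3}

|N(S)| = 3, |S| = 2
Hall's condition: |N(S)| ≥ |S| is satisfied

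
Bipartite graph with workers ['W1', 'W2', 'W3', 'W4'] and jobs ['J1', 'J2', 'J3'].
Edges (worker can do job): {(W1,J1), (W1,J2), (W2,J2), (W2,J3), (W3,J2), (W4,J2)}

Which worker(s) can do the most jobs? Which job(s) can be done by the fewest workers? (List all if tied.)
Most versatile: W1, W2 (2 jobs); Least covered: J1, J3 (1 workers)

Worker degrees (jobs they can do): W1:2, W2:2, W3:1, W4:1
Job degrees (workers who can do it): J1:1, J2:4, J3:1

Maximum worker degree is 2, achieved by: W1, W2
Minimum job degree is 1, achieved by: J1, J3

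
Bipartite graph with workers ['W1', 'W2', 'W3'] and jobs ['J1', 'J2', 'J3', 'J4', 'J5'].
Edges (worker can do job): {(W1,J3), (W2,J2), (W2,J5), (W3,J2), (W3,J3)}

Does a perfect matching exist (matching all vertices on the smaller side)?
Yes, perfect matching exists (size 3)

Perfect matching: {(W1,J3), (W2,J5), (W3,J2)}
All 3 vertices on the smaller side are matched.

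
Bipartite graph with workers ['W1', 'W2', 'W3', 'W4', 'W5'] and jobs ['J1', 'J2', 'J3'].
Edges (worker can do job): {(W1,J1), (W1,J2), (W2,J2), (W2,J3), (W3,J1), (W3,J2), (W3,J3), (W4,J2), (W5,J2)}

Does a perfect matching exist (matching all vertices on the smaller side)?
Yes, perfect matching exists (size 3)

Perfect matching: {(W2,J3), (W3,J1), (W5,J2)}
All 3 vertices on the smaller side are matched.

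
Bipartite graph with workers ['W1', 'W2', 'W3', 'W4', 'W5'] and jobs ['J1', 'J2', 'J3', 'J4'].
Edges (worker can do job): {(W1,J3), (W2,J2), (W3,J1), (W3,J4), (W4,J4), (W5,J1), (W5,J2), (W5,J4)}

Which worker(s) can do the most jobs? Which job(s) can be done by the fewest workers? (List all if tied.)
Most versatile: W5 (3 jobs); Least covered: J3 (1 workers)

Worker degrees (jobs they can do): W1:1, W2:1, W3:2, W4:1, W5:3
Job degrees (workers who can do it): J1:2, J2:2, J3:1, J4:3

Maximum worker degree is 3, achieved by: W5
Minimum job degree is 1, achieved by: J3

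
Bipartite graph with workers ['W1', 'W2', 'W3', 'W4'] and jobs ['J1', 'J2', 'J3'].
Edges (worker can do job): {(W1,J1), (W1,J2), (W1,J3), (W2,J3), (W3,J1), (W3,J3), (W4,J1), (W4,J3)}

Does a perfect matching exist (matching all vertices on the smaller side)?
Yes, perfect matching exists (size 3)

Perfect matching: {(W1,J2), (W3,J1), (W4,J3)}
All 3 vertices on the smaller side are matched.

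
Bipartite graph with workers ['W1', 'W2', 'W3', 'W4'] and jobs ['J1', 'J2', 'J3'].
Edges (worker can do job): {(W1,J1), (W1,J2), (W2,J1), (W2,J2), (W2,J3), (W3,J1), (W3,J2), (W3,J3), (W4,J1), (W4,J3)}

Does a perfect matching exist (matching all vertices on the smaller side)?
Yes, perfect matching exists (size 3)

Perfect matching: {(W1,J2), (W3,J1), (W4,J3)}
All 3 vertices on the smaller side are matched.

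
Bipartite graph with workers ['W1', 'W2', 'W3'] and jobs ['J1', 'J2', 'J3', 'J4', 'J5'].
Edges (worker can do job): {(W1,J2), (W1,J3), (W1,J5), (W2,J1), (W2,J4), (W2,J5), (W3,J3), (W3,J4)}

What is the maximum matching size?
Maximum matching size = 3

Maximum matching: {(W1,J2), (W2,J5), (W3,J4)}
Size: 3

This assigns 3 workers to 3 distinct jobs.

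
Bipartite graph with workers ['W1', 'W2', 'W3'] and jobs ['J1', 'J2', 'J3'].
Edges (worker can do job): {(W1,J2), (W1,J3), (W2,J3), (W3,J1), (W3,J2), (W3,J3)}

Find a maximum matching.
Matching: {(W1,J2), (W2,J3), (W3,J1)}

Maximum matching (size 3):
  W1 → J2
  W2 → J3
  W3 → J1

Each worker is assigned to at most one job, and each job to at most one worker.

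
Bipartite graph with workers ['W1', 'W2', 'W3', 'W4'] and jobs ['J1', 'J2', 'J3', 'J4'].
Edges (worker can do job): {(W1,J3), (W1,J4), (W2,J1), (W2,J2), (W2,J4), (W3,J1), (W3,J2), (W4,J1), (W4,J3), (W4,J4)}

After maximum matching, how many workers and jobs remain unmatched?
Unmatched: 0 workers, 0 jobs

Maximum matching size: 4
Workers: 4 total, 4 matched, 0 unmatched
Jobs: 4 total, 4 matched, 0 unmatched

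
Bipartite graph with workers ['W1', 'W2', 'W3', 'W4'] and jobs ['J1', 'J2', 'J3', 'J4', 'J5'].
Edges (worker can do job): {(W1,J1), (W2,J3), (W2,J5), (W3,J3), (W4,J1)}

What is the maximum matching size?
Maximum matching size = 3

Maximum matching: {(W2,J5), (W3,J3), (W4,J1)}
Size: 3

This assigns 3 workers to 3 distinct jobs.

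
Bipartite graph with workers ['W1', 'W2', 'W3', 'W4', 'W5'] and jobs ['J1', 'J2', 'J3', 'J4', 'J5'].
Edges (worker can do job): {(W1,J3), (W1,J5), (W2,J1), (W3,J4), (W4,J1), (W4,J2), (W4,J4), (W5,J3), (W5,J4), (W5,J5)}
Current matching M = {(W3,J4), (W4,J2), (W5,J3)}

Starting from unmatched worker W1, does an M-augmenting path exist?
Yes: W1 → J3 → W5 → J5

An M-augmenting path alternates non-matching / matching edges, starting and ending at unmatched vertices.
Path: W1 → J3 → W5 → J5
(J5 is unmatched in M, so the path is augmenting.)
Flipping edges along this path would increase |M| from 3 to 4.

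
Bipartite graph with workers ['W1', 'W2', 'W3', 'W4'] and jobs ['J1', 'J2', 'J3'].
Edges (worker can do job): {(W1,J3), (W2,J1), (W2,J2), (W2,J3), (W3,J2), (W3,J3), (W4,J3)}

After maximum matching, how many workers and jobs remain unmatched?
Unmatched: 1 workers, 0 jobs

Maximum matching size: 3
Workers: 4 total, 3 matched, 1 unmatched
Jobs: 3 total, 3 matched, 0 unmatched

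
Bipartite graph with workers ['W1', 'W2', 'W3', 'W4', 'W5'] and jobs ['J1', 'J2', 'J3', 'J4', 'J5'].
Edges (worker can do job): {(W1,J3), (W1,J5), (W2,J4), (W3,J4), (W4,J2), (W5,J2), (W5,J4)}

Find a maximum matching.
Matching: {(W1,J5), (W3,J4), (W5,J2)}

Maximum matching (size 3):
  W1 → J5
  W3 → J4
  W5 → J2

Each worker is assigned to at most one job, and each job to at most one worker.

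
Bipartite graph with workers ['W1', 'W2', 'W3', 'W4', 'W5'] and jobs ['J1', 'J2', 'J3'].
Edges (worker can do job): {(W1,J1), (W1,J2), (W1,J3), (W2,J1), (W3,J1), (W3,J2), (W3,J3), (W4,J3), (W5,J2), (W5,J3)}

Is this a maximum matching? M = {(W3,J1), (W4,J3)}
No, size 2 is not maximum

Proposed matching has size 2.
Maximum matching size for this graph: 3.

This is NOT maximum - can be improved to size 3.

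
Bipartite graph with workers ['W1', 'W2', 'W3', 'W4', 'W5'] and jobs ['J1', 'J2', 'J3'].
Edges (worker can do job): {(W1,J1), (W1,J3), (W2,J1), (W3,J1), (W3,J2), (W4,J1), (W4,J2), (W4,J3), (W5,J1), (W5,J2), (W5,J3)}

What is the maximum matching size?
Maximum matching size = 3

Maximum matching: {(W3,J2), (W4,J1), (W5,J3)}
Size: 3

This assigns 3 workers to 3 distinct jobs.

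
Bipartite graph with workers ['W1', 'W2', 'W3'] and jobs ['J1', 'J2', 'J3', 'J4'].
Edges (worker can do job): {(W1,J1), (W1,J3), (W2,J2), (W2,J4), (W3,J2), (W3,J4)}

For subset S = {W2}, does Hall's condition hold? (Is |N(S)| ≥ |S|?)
Yes: |N(S)| = 2, |S| = 1

Subset S = {W2}
Neighbors N(S) = {J2, J4}

|N(S)| = 2, |S| = 1
Hall's condition: |N(S)| ≥ |S| is satisfied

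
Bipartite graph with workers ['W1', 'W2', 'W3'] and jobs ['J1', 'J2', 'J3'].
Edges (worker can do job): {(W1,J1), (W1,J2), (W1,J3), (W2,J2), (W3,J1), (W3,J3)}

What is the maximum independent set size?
Maximum independent set = 3

By König's theorem:
- Min vertex cover = Max matching = 3
- Max independent set = Total vertices - Min vertex cover
- Max independent set = 6 - 3 = 3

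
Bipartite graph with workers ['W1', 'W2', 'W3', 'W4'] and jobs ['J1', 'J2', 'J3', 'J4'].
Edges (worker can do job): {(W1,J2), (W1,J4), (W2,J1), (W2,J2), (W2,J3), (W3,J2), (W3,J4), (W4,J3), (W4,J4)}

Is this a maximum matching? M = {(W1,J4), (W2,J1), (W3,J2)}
No, size 3 is not maximum

Proposed matching has size 3.
Maximum matching size for this graph: 4.

This is NOT maximum - can be improved to size 4.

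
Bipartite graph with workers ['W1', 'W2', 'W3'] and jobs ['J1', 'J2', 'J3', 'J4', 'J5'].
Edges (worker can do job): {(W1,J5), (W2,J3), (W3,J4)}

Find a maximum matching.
Matching: {(W1,J5), (W2,J3), (W3,J4)}

Maximum matching (size 3):
  W1 → J5
  W2 → J3
  W3 → J4

Each worker is assigned to at most one job, and each job to at most one worker.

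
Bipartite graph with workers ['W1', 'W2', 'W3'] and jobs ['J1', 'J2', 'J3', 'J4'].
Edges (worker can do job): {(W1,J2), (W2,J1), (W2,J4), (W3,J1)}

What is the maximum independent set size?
Maximum independent set = 4

By König's theorem:
- Min vertex cover = Max matching = 3
- Max independent set = Total vertices - Min vertex cover
- Max independent set = 7 - 3 = 4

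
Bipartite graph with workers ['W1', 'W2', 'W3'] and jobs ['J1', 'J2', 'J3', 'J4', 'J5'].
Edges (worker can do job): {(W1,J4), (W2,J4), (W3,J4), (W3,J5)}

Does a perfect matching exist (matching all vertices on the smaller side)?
No, maximum matching has size 2 < 3

Maximum matching has size 2, need 3 for perfect matching.
Unmatched workers: ['W2']
Unmatched jobs: ['J3', 'J2', 'J1']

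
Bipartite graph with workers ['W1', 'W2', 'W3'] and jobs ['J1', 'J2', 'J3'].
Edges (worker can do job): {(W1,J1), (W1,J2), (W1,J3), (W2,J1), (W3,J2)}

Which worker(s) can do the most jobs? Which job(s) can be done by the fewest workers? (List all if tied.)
Most versatile: W1 (3 jobs); Least covered: J3 (1 workers)

Worker degrees (jobs they can do): W1:3, W2:1, W3:1
Job degrees (workers who can do it): J1:2, J2:2, J3:1

Maximum worker degree is 3, achieved by: W1
Minimum job degree is 1, achieved by: J3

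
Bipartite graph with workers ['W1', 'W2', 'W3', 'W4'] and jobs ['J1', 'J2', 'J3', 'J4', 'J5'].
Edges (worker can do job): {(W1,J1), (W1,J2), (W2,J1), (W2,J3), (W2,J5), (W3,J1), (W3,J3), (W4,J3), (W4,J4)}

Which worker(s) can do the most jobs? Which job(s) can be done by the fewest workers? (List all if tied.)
Most versatile: W2 (3 jobs); Least covered: J2, J4, J5 (1 workers)

Worker degrees (jobs they can do): W1:2, W2:3, W3:2, W4:2
Job degrees (workers who can do it): J1:3, J2:1, J3:3, J4:1, J5:1

Maximum worker degree is 3, achieved by: W2
Minimum job degree is 1, achieved by: J2, J4, J5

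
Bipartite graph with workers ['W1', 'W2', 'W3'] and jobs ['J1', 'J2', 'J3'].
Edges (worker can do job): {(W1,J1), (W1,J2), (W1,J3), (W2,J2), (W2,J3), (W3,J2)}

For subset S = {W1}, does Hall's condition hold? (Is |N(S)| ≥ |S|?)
Yes: |N(S)| = 3, |S| = 1

Subset S = {W1}
Neighbors N(S) = {J1, J2, J3}

|N(S)| = 3, |S| = 1
Hall's condition: |N(S)| ≥ |S| is satisfied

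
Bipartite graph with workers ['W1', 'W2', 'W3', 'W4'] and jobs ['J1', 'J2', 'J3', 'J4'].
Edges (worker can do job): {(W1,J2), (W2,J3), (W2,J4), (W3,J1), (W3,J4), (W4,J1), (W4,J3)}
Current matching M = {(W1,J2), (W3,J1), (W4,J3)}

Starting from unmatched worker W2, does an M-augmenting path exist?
Yes: W2 → J4

An M-augmenting path alternates non-matching / matching edges, starting and ending at unmatched vertices.
Path: W2 → J4
(J4 is unmatched in M, so the path is augmenting.)
Flipping edges along this path would increase |M| from 3 to 4.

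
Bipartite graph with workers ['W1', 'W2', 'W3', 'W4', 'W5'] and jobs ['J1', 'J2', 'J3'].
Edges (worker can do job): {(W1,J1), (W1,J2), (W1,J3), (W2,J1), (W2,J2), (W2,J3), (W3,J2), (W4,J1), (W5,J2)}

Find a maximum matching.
Matching: {(W1,J3), (W3,J2), (W4,J1)}

Maximum matching (size 3):
  W1 → J3
  W3 → J2
  W4 → J1

Each worker is assigned to at most one job, and each job to at most one worker.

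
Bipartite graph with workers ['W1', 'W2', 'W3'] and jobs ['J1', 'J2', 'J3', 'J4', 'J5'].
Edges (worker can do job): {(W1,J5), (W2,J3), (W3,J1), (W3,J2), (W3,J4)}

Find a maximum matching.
Matching: {(W1,J5), (W2,J3), (W3,J4)}

Maximum matching (size 3):
  W1 → J5
  W2 → J3
  W3 → J4

Each worker is assigned to at most one job, and each job to at most one worker.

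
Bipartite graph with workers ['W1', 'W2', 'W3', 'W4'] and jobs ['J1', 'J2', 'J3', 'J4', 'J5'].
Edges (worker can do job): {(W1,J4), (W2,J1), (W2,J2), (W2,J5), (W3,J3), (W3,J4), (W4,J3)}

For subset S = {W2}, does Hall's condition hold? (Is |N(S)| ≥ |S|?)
Yes: |N(S)| = 3, |S| = 1

Subset S = {W2}
Neighbors N(S) = {J1, J2, J5}

|N(S)| = 3, |S| = 1
Hall's condition: |N(S)| ≥ |S| is satisfied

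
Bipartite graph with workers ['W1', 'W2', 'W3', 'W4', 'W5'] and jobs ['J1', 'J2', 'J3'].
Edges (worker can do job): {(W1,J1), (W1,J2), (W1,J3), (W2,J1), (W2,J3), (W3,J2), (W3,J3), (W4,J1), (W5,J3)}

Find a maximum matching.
Matching: {(W3,J2), (W4,J1), (W5,J3)}

Maximum matching (size 3):
  W3 → J2
  W4 → J1
  W5 → J3

Each worker is assigned to at most one job, and each job to at most one worker.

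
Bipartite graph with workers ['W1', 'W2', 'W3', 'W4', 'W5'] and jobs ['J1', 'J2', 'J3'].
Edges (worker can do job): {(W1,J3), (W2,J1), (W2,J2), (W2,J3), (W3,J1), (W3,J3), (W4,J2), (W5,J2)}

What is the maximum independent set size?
Maximum independent set = 5

By König's theorem:
- Min vertex cover = Max matching = 3
- Max independent set = Total vertices - Min vertex cover
- Max independent set = 8 - 3 = 5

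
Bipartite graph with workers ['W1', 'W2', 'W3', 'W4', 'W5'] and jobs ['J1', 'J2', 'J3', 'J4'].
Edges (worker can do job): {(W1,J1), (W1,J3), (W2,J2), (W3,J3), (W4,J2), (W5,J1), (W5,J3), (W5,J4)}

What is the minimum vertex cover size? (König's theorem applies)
Minimum vertex cover size = 4

By König's theorem: in bipartite graphs,
min vertex cover = max matching = 4

Maximum matching has size 4, so minimum vertex cover also has size 4.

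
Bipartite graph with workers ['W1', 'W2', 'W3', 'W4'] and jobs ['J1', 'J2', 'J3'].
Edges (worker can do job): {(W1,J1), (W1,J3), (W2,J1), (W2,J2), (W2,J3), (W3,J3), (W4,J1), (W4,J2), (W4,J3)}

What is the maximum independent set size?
Maximum independent set = 4

By König's theorem:
- Min vertex cover = Max matching = 3
- Max independent set = Total vertices - Min vertex cover
- Max independent set = 7 - 3 = 4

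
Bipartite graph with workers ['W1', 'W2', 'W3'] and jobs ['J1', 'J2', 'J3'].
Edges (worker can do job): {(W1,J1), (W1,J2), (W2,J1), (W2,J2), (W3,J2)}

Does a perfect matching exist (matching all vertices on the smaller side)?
No, maximum matching has size 2 < 3

Maximum matching has size 2, need 3 for perfect matching.
Unmatched workers: ['W2']
Unmatched jobs: ['J3']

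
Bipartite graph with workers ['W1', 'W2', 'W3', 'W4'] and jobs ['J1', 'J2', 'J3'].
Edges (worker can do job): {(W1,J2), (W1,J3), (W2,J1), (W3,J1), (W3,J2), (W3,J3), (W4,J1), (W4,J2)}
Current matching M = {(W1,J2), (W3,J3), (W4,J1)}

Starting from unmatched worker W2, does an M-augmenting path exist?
No augmenting path from W2

Alternating search from W2 reaches jobs: {J1, J2, J3}.
Every reachable job is already matched in M, and following those matched edges back to workers exposes no further unvisited jobs.
No M-augmenting path from W2 exists.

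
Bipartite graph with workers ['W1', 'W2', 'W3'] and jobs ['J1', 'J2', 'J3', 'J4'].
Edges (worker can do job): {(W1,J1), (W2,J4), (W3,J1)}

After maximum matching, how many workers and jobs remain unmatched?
Unmatched: 1 workers, 2 jobs

Maximum matching size: 2
Workers: 3 total, 2 matched, 1 unmatched
Jobs: 4 total, 2 matched, 2 unmatched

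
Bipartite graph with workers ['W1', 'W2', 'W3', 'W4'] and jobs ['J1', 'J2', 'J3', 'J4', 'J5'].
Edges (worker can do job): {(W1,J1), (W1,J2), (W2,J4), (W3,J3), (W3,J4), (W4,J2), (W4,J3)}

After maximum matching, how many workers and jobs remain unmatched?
Unmatched: 0 workers, 1 jobs

Maximum matching size: 4
Workers: 4 total, 4 matched, 0 unmatched
Jobs: 5 total, 4 matched, 1 unmatched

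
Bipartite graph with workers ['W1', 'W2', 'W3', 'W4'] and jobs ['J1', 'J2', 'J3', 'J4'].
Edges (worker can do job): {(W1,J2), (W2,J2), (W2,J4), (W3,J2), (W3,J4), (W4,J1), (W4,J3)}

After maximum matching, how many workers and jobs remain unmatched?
Unmatched: 1 workers, 1 jobs

Maximum matching size: 3
Workers: 4 total, 3 matched, 1 unmatched
Jobs: 4 total, 3 matched, 1 unmatched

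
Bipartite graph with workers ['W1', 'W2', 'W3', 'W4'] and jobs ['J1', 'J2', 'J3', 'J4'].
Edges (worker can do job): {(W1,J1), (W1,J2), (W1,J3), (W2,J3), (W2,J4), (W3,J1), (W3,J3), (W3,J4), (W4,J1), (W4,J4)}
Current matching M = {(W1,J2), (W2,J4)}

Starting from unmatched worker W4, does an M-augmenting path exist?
Yes: W4 → J1

An M-augmenting path alternates non-matching / matching edges, starting and ending at unmatched vertices.
Path: W4 → J1
(J1 is unmatched in M, so the path is augmenting.)
Flipping edges along this path would increase |M| from 2 to 3.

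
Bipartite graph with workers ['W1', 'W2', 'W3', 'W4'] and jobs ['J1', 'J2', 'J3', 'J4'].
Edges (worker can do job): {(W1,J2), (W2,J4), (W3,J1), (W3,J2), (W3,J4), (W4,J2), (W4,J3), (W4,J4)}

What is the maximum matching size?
Maximum matching size = 4

Maximum matching: {(W1,J2), (W2,J4), (W3,J1), (W4,J3)}
Size: 4

This assigns 4 workers to 4 distinct jobs.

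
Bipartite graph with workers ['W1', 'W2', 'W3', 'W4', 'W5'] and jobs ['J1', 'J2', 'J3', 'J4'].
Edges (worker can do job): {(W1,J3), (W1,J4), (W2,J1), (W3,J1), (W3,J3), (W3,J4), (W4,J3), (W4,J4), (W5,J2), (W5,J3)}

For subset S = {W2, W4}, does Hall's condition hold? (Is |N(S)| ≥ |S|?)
Yes: |N(S)| = 3, |S| = 2

Subset S = {W2, W4}
Neighbors N(S) = {J1, J3, J4}

|N(S)| = 3, |S| = 2
Hall's condition: |N(S)| ≥ |S| is satisfied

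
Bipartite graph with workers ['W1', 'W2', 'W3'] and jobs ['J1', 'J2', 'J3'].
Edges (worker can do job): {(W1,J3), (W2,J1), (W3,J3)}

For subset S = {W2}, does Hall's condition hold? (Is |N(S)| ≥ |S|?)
Yes: |N(S)| = 1, |S| = 1

Subset S = {W2}
Neighbors N(S) = {J1}

|N(S)| = 1, |S| = 1
Hall's condition: |N(S)| ≥ |S| is satisfied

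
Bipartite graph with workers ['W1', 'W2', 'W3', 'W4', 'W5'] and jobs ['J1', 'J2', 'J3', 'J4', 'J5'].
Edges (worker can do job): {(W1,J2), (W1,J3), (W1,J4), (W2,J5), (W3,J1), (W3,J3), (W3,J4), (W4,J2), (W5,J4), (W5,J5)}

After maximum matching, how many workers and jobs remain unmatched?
Unmatched: 0 workers, 0 jobs

Maximum matching size: 5
Workers: 5 total, 5 matched, 0 unmatched
Jobs: 5 total, 5 matched, 0 unmatched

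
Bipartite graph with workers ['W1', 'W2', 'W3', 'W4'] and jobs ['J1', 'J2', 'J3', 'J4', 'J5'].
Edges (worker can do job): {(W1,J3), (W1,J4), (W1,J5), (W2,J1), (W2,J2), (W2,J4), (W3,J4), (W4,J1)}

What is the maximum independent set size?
Maximum independent set = 5

By König's theorem:
- Min vertex cover = Max matching = 4
- Max independent set = Total vertices - Min vertex cover
- Max independent set = 9 - 4 = 5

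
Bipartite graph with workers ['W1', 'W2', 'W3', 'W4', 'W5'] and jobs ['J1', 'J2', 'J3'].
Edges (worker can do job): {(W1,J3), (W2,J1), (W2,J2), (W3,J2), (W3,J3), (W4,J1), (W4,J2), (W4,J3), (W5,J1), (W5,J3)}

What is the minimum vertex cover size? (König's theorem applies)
Minimum vertex cover size = 3

By König's theorem: in bipartite graphs,
min vertex cover = max matching = 3

Maximum matching has size 3, so minimum vertex cover also has size 3.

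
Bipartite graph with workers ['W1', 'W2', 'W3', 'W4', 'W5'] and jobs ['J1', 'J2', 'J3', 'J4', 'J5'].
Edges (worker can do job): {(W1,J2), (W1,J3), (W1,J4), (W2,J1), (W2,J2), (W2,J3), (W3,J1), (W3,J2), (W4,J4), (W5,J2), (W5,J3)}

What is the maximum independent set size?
Maximum independent set = 6

By König's theorem:
- Min vertex cover = Max matching = 4
- Max independent set = Total vertices - Min vertex cover
- Max independent set = 10 - 4 = 6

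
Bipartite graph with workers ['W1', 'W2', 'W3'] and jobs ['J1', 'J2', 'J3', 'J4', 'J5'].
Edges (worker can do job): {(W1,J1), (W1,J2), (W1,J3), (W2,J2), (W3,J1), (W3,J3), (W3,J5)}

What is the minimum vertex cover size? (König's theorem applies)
Minimum vertex cover size = 3

By König's theorem: in bipartite graphs,
min vertex cover = max matching = 3

Maximum matching has size 3, so minimum vertex cover also has size 3.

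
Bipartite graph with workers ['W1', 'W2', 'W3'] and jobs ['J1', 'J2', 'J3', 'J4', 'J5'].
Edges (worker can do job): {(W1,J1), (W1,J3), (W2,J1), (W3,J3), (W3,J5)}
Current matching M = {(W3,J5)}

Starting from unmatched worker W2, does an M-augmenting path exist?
Yes: W2 → J1

An M-augmenting path alternates non-matching / matching edges, starting and ending at unmatched vertices.
Path: W2 → J1
(J1 is unmatched in M, so the path is augmenting.)
Flipping edges along this path would increase |M| from 1 to 2.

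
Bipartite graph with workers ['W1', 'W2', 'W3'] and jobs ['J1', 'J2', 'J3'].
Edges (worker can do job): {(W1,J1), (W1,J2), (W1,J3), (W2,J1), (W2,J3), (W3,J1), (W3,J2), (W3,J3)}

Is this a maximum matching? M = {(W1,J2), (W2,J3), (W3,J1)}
Yes, size 3 is maximum

Proposed matching has size 3.
Maximum matching size for this graph: 3.

This is a maximum matching.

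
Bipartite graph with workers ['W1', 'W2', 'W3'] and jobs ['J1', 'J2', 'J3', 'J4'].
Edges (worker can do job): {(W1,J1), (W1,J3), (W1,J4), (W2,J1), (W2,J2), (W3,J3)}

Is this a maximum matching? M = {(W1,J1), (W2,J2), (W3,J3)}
Yes, size 3 is maximum

Proposed matching has size 3.
Maximum matching size for this graph: 3.

This is a maximum matching.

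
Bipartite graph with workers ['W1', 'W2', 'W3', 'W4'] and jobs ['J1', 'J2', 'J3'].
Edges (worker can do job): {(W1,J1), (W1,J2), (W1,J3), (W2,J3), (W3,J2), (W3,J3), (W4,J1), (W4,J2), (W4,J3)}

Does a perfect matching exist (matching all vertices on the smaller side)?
Yes, perfect matching exists (size 3)

Perfect matching: {(W1,J3), (W3,J2), (W4,J1)}
All 3 vertices on the smaller side are matched.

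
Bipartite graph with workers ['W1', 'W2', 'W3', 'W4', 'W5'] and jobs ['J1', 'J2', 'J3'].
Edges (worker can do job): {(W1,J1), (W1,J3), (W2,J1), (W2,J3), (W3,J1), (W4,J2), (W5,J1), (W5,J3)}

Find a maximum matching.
Matching: {(W3,J1), (W4,J2), (W5,J3)}

Maximum matching (size 3):
  W3 → J1
  W4 → J2
  W5 → J3

Each worker is assigned to at most one job, and each job to at most one worker.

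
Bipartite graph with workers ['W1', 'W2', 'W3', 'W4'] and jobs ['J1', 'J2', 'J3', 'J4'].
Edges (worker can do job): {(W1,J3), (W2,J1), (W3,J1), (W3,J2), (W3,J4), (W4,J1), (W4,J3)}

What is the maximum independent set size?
Maximum independent set = 5

By König's theorem:
- Min vertex cover = Max matching = 3
- Max independent set = Total vertices - Min vertex cover
- Max independent set = 8 - 3 = 5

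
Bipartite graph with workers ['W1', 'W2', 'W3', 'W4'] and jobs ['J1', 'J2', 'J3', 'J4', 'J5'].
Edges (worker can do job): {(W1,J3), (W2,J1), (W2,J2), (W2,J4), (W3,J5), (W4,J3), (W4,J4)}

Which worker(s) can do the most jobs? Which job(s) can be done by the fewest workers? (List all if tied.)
Most versatile: W2 (3 jobs); Least covered: J1, J2, J5 (1 workers)

Worker degrees (jobs they can do): W1:1, W2:3, W3:1, W4:2
Job degrees (workers who can do it): J1:1, J2:1, J3:2, J4:2, J5:1

Maximum worker degree is 3, achieved by: W2
Minimum job degree is 1, achieved by: J1, J2, J5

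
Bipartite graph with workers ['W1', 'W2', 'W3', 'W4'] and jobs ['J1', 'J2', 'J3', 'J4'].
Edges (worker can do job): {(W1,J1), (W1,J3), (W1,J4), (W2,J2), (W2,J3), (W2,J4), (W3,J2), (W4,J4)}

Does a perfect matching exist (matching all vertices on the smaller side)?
Yes, perfect matching exists (size 4)

Perfect matching: {(W1,J1), (W2,J3), (W3,J2), (W4,J4)}
All 4 vertices on the smaller side are matched.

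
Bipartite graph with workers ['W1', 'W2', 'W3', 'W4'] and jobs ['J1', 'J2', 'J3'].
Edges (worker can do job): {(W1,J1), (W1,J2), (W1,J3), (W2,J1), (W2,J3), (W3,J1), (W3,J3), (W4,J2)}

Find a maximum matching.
Matching: {(W1,J3), (W3,J1), (W4,J2)}

Maximum matching (size 3):
  W1 → J3
  W3 → J1
  W4 → J2

Each worker is assigned to at most one job, and each job to at most one worker.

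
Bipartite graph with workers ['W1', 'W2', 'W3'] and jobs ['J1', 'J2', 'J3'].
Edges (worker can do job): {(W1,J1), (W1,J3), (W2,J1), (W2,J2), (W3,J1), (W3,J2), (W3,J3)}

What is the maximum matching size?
Maximum matching size = 3

Maximum matching: {(W1,J1), (W2,J2), (W3,J3)}
Size: 3

This assigns 3 workers to 3 distinct jobs.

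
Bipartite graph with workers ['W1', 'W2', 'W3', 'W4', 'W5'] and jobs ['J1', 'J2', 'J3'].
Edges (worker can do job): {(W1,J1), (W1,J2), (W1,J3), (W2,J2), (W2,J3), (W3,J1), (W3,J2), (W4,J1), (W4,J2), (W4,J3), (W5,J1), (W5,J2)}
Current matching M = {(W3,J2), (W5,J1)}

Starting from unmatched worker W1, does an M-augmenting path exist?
Yes: W1 → J3

An M-augmenting path alternates non-matching / matching edges, starting and ending at unmatched vertices.
Path: W1 → J3
(J3 is unmatched in M, so the path is augmenting.)
Flipping edges along this path would increase |M| from 2 to 3.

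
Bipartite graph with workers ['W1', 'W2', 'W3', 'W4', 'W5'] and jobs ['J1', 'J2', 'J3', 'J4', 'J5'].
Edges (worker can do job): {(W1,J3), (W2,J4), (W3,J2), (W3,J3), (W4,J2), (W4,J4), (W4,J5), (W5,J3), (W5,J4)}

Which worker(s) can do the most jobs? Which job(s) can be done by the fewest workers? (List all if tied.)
Most versatile: W4 (3 jobs); Least covered: J1 (0 workers)

Worker degrees (jobs they can do): W1:1, W2:1, W3:2, W4:3, W5:2
Job degrees (workers who can do it): J1:0, J2:2, J3:3, J4:3, J5:1

Maximum worker degree is 3, achieved by: W4
Minimum job degree is 0, achieved by: J1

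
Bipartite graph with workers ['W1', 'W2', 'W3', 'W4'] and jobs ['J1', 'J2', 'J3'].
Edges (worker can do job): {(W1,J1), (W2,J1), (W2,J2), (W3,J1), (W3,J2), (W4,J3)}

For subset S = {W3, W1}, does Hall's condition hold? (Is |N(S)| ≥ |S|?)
Yes: |N(S)| = 2, |S| = 2

Subset S = {W3, W1}
Neighbors N(S) = {J1, J2}

|N(S)| = 2, |S| = 2
Hall's condition: |N(S)| ≥ |S| is satisfied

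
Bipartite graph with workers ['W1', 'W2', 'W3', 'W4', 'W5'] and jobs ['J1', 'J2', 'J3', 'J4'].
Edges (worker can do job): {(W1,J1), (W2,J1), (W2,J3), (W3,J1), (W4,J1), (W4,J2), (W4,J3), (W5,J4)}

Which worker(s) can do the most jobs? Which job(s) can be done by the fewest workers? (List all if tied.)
Most versatile: W4 (3 jobs); Least covered: J2, J4 (1 workers)

Worker degrees (jobs they can do): W1:1, W2:2, W3:1, W4:3, W5:1
Job degrees (workers who can do it): J1:4, J2:1, J3:2, J4:1

Maximum worker degree is 3, achieved by: W4
Minimum job degree is 1, achieved by: J2, J4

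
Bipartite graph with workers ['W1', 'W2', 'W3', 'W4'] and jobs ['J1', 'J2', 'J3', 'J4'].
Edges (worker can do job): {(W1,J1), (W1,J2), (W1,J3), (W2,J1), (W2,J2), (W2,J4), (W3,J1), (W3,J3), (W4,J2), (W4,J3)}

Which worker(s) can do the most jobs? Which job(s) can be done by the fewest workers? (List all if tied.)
Most versatile: W1, W2 (3 jobs); Least covered: J4 (1 workers)

Worker degrees (jobs they can do): W1:3, W2:3, W3:2, W4:2
Job degrees (workers who can do it): J1:3, J2:3, J3:3, J4:1

Maximum worker degree is 3, achieved by: W1, W2
Minimum job degree is 1, achieved by: J4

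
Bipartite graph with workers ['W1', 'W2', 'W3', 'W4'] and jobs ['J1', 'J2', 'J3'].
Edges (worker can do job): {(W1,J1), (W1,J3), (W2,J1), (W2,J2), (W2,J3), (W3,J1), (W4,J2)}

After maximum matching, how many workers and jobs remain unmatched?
Unmatched: 1 workers, 0 jobs

Maximum matching size: 3
Workers: 4 total, 3 matched, 1 unmatched
Jobs: 3 total, 3 matched, 0 unmatched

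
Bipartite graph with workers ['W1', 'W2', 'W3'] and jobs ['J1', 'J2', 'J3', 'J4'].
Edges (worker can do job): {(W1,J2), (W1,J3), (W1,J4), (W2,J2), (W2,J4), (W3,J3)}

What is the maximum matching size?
Maximum matching size = 3

Maximum matching: {(W1,J2), (W2,J4), (W3,J3)}
Size: 3

This assigns 3 workers to 3 distinct jobs.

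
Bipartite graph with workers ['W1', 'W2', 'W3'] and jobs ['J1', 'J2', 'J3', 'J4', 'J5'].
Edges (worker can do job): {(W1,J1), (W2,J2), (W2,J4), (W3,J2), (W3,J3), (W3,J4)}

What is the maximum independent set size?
Maximum independent set = 5

By König's theorem:
- Min vertex cover = Max matching = 3
- Max independent set = Total vertices - Min vertex cover
- Max independent set = 8 - 3 = 5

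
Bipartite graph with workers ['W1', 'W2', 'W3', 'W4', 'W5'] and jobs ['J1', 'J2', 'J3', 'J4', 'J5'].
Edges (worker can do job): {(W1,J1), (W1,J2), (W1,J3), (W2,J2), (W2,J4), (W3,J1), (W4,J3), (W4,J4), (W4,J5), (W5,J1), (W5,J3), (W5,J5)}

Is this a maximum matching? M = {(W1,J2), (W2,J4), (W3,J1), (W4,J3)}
No, size 4 is not maximum

Proposed matching has size 4.
Maximum matching size for this graph: 5.

This is NOT maximum - can be improved to size 5.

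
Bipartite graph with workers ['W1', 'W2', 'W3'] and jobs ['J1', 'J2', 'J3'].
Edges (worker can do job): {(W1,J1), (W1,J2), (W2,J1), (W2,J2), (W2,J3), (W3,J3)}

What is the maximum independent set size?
Maximum independent set = 3

By König's theorem:
- Min vertex cover = Max matching = 3
- Max independent set = Total vertices - Min vertex cover
- Max independent set = 6 - 3 = 3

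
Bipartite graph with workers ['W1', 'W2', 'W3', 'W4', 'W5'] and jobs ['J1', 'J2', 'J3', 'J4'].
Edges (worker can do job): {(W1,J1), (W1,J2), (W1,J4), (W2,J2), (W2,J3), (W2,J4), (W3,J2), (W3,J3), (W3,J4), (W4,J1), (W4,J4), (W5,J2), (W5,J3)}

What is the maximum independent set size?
Maximum independent set = 5

By König's theorem:
- Min vertex cover = Max matching = 4
- Max independent set = Total vertices - Min vertex cover
- Max independent set = 9 - 4 = 5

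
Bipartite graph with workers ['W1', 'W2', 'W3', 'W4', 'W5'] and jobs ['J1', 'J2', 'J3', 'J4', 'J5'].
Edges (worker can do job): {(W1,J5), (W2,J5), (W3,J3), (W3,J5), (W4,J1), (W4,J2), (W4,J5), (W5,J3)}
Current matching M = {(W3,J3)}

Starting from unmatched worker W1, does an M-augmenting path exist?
Yes: W1 → J5

An M-augmenting path alternates non-matching / matching edges, starting and ending at unmatched vertices.
Path: W1 → J5
(J5 is unmatched in M, so the path is augmenting.)
Flipping edges along this path would increase |M| from 1 to 2.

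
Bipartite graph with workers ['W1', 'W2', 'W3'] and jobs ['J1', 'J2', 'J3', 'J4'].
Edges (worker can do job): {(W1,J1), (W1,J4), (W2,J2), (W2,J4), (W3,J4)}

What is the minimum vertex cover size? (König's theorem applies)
Minimum vertex cover size = 3

By König's theorem: in bipartite graphs,
min vertex cover = max matching = 3

Maximum matching has size 3, so minimum vertex cover also has size 3.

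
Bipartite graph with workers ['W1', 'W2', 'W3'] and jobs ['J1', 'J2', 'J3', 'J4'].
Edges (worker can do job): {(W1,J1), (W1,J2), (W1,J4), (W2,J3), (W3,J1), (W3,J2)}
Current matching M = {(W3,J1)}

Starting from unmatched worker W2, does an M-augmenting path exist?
Yes: W2 → J3

An M-augmenting path alternates non-matching / matching edges, starting and ending at unmatched vertices.
Path: W2 → J3
(J3 is unmatched in M, so the path is augmenting.)
Flipping edges along this path would increase |M| from 1 to 2.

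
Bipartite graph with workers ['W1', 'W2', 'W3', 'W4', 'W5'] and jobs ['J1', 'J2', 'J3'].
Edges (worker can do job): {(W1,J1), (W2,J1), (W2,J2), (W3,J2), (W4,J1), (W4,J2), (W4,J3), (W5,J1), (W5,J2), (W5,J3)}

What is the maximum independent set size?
Maximum independent set = 5

By König's theorem:
- Min vertex cover = Max matching = 3
- Max independent set = Total vertices - Min vertex cover
- Max independent set = 8 - 3 = 5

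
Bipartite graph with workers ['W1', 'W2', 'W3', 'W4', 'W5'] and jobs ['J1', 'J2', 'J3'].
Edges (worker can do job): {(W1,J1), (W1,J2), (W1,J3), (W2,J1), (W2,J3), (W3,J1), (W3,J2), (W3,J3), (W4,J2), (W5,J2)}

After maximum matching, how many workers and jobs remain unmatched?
Unmatched: 2 workers, 0 jobs

Maximum matching size: 3
Workers: 5 total, 3 matched, 2 unmatched
Jobs: 3 total, 3 matched, 0 unmatched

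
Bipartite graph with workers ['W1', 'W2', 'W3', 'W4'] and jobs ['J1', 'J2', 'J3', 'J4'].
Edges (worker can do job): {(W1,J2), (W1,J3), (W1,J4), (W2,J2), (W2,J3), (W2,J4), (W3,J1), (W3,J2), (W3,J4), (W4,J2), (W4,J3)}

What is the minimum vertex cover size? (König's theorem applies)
Minimum vertex cover size = 4

By König's theorem: in bipartite graphs,
min vertex cover = max matching = 4

Maximum matching has size 4, so minimum vertex cover also has size 4.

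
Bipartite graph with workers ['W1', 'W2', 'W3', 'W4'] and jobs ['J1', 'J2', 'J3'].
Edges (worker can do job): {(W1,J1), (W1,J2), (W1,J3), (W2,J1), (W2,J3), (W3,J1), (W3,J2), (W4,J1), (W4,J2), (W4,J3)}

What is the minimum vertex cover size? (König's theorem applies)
Minimum vertex cover size = 3

By König's theorem: in bipartite graphs,
min vertex cover = max matching = 3

Maximum matching has size 3, so minimum vertex cover also has size 3.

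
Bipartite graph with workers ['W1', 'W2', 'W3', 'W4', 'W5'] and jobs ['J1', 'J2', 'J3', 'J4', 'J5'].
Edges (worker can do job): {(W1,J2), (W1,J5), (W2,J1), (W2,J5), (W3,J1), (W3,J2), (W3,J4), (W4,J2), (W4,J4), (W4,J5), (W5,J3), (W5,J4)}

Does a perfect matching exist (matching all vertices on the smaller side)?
Yes, perfect matching exists (size 5)

Perfect matching: {(W1,J5), (W2,J1), (W3,J4), (W4,J2), (W5,J3)}
All 5 vertices on the smaller side are matched.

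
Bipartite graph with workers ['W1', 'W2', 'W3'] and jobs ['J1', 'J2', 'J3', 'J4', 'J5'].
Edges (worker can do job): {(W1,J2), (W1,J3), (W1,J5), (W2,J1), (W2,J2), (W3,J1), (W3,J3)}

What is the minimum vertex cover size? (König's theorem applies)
Minimum vertex cover size = 3

By König's theorem: in bipartite graphs,
min vertex cover = max matching = 3

Maximum matching has size 3, so minimum vertex cover also has size 3.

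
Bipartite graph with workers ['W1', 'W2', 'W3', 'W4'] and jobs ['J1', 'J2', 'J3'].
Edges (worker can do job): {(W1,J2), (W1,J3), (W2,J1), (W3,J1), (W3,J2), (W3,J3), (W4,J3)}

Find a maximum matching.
Matching: {(W2,J1), (W3,J2), (W4,J3)}

Maximum matching (size 3):
  W2 → J1
  W3 → J2
  W4 → J3

Each worker is assigned to at most one job, and each job to at most one worker.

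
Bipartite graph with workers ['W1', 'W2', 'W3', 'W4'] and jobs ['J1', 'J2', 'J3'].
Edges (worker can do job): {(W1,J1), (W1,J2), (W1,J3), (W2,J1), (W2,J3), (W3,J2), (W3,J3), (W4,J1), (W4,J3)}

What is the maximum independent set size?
Maximum independent set = 4

By König's theorem:
- Min vertex cover = Max matching = 3
- Max independent set = Total vertices - Min vertex cover
- Max independent set = 7 - 3 = 4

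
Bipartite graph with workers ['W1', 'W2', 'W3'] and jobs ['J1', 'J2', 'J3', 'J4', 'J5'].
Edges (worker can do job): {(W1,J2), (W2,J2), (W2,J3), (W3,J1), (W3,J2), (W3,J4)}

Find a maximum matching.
Matching: {(W1,J2), (W2,J3), (W3,J4)}

Maximum matching (size 3):
  W1 → J2
  W2 → J3
  W3 → J4

Each worker is assigned to at most one job, and each job to at most one worker.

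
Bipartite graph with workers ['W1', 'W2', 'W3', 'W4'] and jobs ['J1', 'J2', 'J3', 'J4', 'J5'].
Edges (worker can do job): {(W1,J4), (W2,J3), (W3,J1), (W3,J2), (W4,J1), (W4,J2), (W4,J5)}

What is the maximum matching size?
Maximum matching size = 4

Maximum matching: {(W1,J4), (W2,J3), (W3,J1), (W4,J5)}
Size: 4

This assigns 4 workers to 4 distinct jobs.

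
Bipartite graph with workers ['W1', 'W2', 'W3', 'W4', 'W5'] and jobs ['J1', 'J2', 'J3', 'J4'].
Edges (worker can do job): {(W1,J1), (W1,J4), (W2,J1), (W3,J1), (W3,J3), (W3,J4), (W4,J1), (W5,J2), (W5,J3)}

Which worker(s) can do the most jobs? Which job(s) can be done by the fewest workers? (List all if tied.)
Most versatile: W3 (3 jobs); Least covered: J2 (1 workers)

Worker degrees (jobs they can do): W1:2, W2:1, W3:3, W4:1, W5:2
Job degrees (workers who can do it): J1:4, J2:1, J3:2, J4:2

Maximum worker degree is 3, achieved by: W3
Minimum job degree is 1, achieved by: J2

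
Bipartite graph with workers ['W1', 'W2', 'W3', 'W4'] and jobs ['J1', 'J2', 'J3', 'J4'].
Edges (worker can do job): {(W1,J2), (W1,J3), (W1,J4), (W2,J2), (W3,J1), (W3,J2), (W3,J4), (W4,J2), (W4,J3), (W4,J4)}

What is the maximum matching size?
Maximum matching size = 4

Maximum matching: {(W1,J3), (W2,J2), (W3,J1), (W4,J4)}
Size: 4

This assigns 4 workers to 4 distinct jobs.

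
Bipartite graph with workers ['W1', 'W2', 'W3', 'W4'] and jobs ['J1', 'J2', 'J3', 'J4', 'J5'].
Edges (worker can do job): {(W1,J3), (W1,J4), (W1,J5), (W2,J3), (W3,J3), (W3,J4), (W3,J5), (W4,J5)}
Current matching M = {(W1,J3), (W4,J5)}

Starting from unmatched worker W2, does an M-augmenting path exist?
Yes: W2 → J3 → W1 → J4

An M-augmenting path alternates non-matching / matching edges, starting and ending at unmatched vertices.
Path: W2 → J3 → W1 → J4
(J4 is unmatched in M, so the path is augmenting.)
Flipping edges along this path would increase |M| from 2 to 3.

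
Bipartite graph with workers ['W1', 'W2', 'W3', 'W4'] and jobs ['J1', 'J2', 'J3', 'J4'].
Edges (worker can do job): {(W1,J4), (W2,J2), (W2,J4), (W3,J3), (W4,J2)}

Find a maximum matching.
Matching: {(W1,J4), (W3,J3), (W4,J2)}

Maximum matching (size 3):
  W1 → J4
  W3 → J3
  W4 → J2

Each worker is assigned to at most one job, and each job to at most one worker.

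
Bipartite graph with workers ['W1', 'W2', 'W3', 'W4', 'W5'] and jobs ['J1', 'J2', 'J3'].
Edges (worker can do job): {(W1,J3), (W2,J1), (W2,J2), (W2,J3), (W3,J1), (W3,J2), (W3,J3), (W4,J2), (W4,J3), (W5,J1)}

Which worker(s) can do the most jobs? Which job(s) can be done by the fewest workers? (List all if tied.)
Most versatile: W2, W3 (3 jobs); Least covered: J1, J2 (3 workers)

Worker degrees (jobs they can do): W1:1, W2:3, W3:3, W4:2, W5:1
Job degrees (workers who can do it): J1:3, J2:3, J3:4

Maximum worker degree is 3, achieved by: W2, W3
Minimum job degree is 3, achieved by: J1, J2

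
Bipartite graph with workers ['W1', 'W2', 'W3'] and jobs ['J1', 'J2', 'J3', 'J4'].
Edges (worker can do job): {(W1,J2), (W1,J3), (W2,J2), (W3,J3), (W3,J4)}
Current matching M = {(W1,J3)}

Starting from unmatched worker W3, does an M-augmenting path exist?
Yes: W3 → J3 → W1 → J2

An M-augmenting path alternates non-matching / matching edges, starting and ending at unmatched vertices.
Path: W3 → J3 → W1 → J2
(J2 is unmatched in M, so the path is augmenting.)
Flipping edges along this path would increase |M| from 1 to 2.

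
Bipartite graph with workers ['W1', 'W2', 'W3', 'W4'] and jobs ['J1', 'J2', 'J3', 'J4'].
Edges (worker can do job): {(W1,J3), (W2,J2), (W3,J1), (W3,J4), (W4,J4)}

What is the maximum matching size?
Maximum matching size = 4

Maximum matching: {(W1,J3), (W2,J2), (W3,J1), (W4,J4)}
Size: 4

This assigns 4 workers to 4 distinct jobs.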